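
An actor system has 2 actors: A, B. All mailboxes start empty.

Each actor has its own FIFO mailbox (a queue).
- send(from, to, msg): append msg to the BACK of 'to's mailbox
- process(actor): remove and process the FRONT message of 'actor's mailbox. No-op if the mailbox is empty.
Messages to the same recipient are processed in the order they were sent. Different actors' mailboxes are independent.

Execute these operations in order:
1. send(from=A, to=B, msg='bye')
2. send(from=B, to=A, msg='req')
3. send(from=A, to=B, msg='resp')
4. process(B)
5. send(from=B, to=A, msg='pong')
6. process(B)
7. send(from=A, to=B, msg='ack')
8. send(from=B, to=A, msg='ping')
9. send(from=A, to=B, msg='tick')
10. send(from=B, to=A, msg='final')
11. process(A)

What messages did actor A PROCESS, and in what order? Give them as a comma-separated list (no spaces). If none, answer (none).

Answer: req

Derivation:
After 1 (send(from=A, to=B, msg='bye')): A:[] B:[bye]
After 2 (send(from=B, to=A, msg='req')): A:[req] B:[bye]
After 3 (send(from=A, to=B, msg='resp')): A:[req] B:[bye,resp]
After 4 (process(B)): A:[req] B:[resp]
After 5 (send(from=B, to=A, msg='pong')): A:[req,pong] B:[resp]
After 6 (process(B)): A:[req,pong] B:[]
After 7 (send(from=A, to=B, msg='ack')): A:[req,pong] B:[ack]
After 8 (send(from=B, to=A, msg='ping')): A:[req,pong,ping] B:[ack]
After 9 (send(from=A, to=B, msg='tick')): A:[req,pong,ping] B:[ack,tick]
After 10 (send(from=B, to=A, msg='final')): A:[req,pong,ping,final] B:[ack,tick]
After 11 (process(A)): A:[pong,ping,final] B:[ack,tick]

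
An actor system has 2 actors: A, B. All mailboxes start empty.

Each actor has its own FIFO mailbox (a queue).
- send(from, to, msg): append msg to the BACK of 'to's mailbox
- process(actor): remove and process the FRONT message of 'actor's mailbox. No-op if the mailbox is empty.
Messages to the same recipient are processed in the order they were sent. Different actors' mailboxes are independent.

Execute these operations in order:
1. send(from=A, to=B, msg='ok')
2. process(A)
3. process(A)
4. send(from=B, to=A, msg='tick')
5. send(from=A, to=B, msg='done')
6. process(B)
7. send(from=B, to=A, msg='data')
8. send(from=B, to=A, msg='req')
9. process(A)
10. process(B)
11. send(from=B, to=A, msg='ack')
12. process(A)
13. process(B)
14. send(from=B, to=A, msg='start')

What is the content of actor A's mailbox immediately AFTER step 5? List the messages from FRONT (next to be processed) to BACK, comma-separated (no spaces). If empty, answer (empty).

After 1 (send(from=A, to=B, msg='ok')): A:[] B:[ok]
After 2 (process(A)): A:[] B:[ok]
After 3 (process(A)): A:[] B:[ok]
After 4 (send(from=B, to=A, msg='tick')): A:[tick] B:[ok]
After 5 (send(from=A, to=B, msg='done')): A:[tick] B:[ok,done]

tick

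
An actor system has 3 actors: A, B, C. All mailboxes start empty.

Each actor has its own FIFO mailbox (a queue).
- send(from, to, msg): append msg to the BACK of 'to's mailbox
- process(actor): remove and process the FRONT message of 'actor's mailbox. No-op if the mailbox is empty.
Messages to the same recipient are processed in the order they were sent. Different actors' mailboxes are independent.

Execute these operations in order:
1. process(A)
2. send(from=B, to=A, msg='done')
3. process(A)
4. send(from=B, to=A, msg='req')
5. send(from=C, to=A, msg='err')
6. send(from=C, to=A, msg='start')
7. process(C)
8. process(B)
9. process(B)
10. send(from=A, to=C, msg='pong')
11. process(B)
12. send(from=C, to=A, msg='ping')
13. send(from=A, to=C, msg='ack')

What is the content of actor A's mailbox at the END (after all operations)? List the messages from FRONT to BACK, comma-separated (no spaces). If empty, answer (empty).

After 1 (process(A)): A:[] B:[] C:[]
After 2 (send(from=B, to=A, msg='done')): A:[done] B:[] C:[]
After 3 (process(A)): A:[] B:[] C:[]
After 4 (send(from=B, to=A, msg='req')): A:[req] B:[] C:[]
After 5 (send(from=C, to=A, msg='err')): A:[req,err] B:[] C:[]
After 6 (send(from=C, to=A, msg='start')): A:[req,err,start] B:[] C:[]
After 7 (process(C)): A:[req,err,start] B:[] C:[]
After 8 (process(B)): A:[req,err,start] B:[] C:[]
After 9 (process(B)): A:[req,err,start] B:[] C:[]
After 10 (send(from=A, to=C, msg='pong')): A:[req,err,start] B:[] C:[pong]
After 11 (process(B)): A:[req,err,start] B:[] C:[pong]
After 12 (send(from=C, to=A, msg='ping')): A:[req,err,start,ping] B:[] C:[pong]
After 13 (send(from=A, to=C, msg='ack')): A:[req,err,start,ping] B:[] C:[pong,ack]

Answer: req,err,start,ping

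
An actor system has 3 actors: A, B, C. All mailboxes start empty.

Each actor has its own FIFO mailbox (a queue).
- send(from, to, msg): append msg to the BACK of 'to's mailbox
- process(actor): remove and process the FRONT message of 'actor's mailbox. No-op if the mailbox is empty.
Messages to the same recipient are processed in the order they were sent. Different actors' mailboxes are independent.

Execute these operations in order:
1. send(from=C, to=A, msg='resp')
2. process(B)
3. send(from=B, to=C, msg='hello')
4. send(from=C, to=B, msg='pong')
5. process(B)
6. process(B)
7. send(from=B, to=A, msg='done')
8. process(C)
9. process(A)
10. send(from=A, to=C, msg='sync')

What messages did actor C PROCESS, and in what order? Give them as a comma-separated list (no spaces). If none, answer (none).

Answer: hello

Derivation:
After 1 (send(from=C, to=A, msg='resp')): A:[resp] B:[] C:[]
After 2 (process(B)): A:[resp] B:[] C:[]
After 3 (send(from=B, to=C, msg='hello')): A:[resp] B:[] C:[hello]
After 4 (send(from=C, to=B, msg='pong')): A:[resp] B:[pong] C:[hello]
After 5 (process(B)): A:[resp] B:[] C:[hello]
After 6 (process(B)): A:[resp] B:[] C:[hello]
After 7 (send(from=B, to=A, msg='done')): A:[resp,done] B:[] C:[hello]
After 8 (process(C)): A:[resp,done] B:[] C:[]
After 9 (process(A)): A:[done] B:[] C:[]
After 10 (send(from=A, to=C, msg='sync')): A:[done] B:[] C:[sync]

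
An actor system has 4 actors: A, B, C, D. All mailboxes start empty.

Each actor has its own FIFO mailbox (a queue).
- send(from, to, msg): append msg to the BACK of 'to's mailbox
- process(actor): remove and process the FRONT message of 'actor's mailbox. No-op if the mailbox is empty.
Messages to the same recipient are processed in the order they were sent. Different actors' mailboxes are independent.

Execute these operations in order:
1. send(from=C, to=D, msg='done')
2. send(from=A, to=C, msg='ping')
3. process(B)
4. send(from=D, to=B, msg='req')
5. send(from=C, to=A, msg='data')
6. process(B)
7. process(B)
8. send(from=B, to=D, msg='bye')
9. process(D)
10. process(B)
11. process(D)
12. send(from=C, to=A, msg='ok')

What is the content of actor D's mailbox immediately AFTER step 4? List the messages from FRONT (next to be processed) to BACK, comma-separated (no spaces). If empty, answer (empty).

After 1 (send(from=C, to=D, msg='done')): A:[] B:[] C:[] D:[done]
After 2 (send(from=A, to=C, msg='ping')): A:[] B:[] C:[ping] D:[done]
After 3 (process(B)): A:[] B:[] C:[ping] D:[done]
After 4 (send(from=D, to=B, msg='req')): A:[] B:[req] C:[ping] D:[done]

done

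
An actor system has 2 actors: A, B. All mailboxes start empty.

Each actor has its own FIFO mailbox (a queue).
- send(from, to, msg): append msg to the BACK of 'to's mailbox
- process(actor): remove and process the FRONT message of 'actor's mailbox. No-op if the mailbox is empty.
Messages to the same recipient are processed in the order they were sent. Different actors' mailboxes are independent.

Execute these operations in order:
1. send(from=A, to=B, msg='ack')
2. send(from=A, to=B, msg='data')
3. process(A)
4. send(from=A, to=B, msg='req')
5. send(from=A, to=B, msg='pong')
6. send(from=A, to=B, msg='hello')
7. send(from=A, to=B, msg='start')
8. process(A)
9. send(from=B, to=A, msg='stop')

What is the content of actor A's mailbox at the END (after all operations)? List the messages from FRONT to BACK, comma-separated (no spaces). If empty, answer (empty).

After 1 (send(from=A, to=B, msg='ack')): A:[] B:[ack]
After 2 (send(from=A, to=B, msg='data')): A:[] B:[ack,data]
After 3 (process(A)): A:[] B:[ack,data]
After 4 (send(from=A, to=B, msg='req')): A:[] B:[ack,data,req]
After 5 (send(from=A, to=B, msg='pong')): A:[] B:[ack,data,req,pong]
After 6 (send(from=A, to=B, msg='hello')): A:[] B:[ack,data,req,pong,hello]
After 7 (send(from=A, to=B, msg='start')): A:[] B:[ack,data,req,pong,hello,start]
After 8 (process(A)): A:[] B:[ack,data,req,pong,hello,start]
After 9 (send(from=B, to=A, msg='stop')): A:[stop] B:[ack,data,req,pong,hello,start]

Answer: stop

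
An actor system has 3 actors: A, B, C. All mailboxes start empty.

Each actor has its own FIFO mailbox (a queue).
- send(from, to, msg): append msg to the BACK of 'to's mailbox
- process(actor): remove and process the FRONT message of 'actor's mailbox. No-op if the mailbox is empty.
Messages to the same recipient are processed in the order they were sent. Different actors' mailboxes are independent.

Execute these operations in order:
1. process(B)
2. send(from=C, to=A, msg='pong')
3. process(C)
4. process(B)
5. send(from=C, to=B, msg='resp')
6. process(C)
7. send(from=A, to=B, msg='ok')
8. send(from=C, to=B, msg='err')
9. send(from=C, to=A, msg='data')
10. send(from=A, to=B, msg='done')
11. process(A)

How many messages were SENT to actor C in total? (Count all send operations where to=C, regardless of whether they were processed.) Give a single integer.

Answer: 0

Derivation:
After 1 (process(B)): A:[] B:[] C:[]
After 2 (send(from=C, to=A, msg='pong')): A:[pong] B:[] C:[]
After 3 (process(C)): A:[pong] B:[] C:[]
After 4 (process(B)): A:[pong] B:[] C:[]
After 5 (send(from=C, to=B, msg='resp')): A:[pong] B:[resp] C:[]
After 6 (process(C)): A:[pong] B:[resp] C:[]
After 7 (send(from=A, to=B, msg='ok')): A:[pong] B:[resp,ok] C:[]
After 8 (send(from=C, to=B, msg='err')): A:[pong] B:[resp,ok,err] C:[]
After 9 (send(from=C, to=A, msg='data')): A:[pong,data] B:[resp,ok,err] C:[]
After 10 (send(from=A, to=B, msg='done')): A:[pong,data] B:[resp,ok,err,done] C:[]
After 11 (process(A)): A:[data] B:[resp,ok,err,done] C:[]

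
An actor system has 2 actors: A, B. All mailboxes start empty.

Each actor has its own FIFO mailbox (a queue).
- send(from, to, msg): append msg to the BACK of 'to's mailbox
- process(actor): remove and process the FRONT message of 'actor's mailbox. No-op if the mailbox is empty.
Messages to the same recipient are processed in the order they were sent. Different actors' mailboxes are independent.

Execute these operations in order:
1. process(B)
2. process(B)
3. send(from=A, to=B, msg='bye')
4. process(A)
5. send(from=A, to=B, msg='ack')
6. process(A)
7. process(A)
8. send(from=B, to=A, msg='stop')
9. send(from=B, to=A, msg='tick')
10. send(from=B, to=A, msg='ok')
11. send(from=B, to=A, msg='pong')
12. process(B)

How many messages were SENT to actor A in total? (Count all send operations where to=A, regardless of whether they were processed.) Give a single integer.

After 1 (process(B)): A:[] B:[]
After 2 (process(B)): A:[] B:[]
After 3 (send(from=A, to=B, msg='bye')): A:[] B:[bye]
After 4 (process(A)): A:[] B:[bye]
After 5 (send(from=A, to=B, msg='ack')): A:[] B:[bye,ack]
After 6 (process(A)): A:[] B:[bye,ack]
After 7 (process(A)): A:[] B:[bye,ack]
After 8 (send(from=B, to=A, msg='stop')): A:[stop] B:[bye,ack]
After 9 (send(from=B, to=A, msg='tick')): A:[stop,tick] B:[bye,ack]
After 10 (send(from=B, to=A, msg='ok')): A:[stop,tick,ok] B:[bye,ack]
After 11 (send(from=B, to=A, msg='pong')): A:[stop,tick,ok,pong] B:[bye,ack]
After 12 (process(B)): A:[stop,tick,ok,pong] B:[ack]

Answer: 4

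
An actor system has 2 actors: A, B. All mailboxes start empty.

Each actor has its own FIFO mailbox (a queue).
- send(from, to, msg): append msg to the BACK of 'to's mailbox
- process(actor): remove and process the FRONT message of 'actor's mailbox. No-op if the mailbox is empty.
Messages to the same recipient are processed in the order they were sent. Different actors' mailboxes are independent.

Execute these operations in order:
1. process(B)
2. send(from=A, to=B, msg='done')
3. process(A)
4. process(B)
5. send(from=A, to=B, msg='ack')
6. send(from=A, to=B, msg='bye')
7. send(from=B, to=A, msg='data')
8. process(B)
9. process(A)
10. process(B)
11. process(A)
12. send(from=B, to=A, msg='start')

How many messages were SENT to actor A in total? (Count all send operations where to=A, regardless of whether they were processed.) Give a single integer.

Answer: 2

Derivation:
After 1 (process(B)): A:[] B:[]
After 2 (send(from=A, to=B, msg='done')): A:[] B:[done]
After 3 (process(A)): A:[] B:[done]
After 4 (process(B)): A:[] B:[]
After 5 (send(from=A, to=B, msg='ack')): A:[] B:[ack]
After 6 (send(from=A, to=B, msg='bye')): A:[] B:[ack,bye]
After 7 (send(from=B, to=A, msg='data')): A:[data] B:[ack,bye]
After 8 (process(B)): A:[data] B:[bye]
After 9 (process(A)): A:[] B:[bye]
After 10 (process(B)): A:[] B:[]
After 11 (process(A)): A:[] B:[]
After 12 (send(from=B, to=A, msg='start')): A:[start] B:[]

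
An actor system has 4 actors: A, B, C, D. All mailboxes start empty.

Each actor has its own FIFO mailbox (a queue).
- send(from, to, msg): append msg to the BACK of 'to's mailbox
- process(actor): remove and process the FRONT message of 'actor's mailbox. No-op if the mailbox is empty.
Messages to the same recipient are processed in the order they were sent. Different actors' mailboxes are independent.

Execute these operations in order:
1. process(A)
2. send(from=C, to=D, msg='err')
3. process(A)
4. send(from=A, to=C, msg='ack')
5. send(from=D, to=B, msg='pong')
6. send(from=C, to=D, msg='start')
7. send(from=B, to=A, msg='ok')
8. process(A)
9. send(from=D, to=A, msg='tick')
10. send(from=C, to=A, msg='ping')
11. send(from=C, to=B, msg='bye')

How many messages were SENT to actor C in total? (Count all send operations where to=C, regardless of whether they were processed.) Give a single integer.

After 1 (process(A)): A:[] B:[] C:[] D:[]
After 2 (send(from=C, to=D, msg='err')): A:[] B:[] C:[] D:[err]
After 3 (process(A)): A:[] B:[] C:[] D:[err]
After 4 (send(from=A, to=C, msg='ack')): A:[] B:[] C:[ack] D:[err]
After 5 (send(from=D, to=B, msg='pong')): A:[] B:[pong] C:[ack] D:[err]
After 6 (send(from=C, to=D, msg='start')): A:[] B:[pong] C:[ack] D:[err,start]
After 7 (send(from=B, to=A, msg='ok')): A:[ok] B:[pong] C:[ack] D:[err,start]
After 8 (process(A)): A:[] B:[pong] C:[ack] D:[err,start]
After 9 (send(from=D, to=A, msg='tick')): A:[tick] B:[pong] C:[ack] D:[err,start]
After 10 (send(from=C, to=A, msg='ping')): A:[tick,ping] B:[pong] C:[ack] D:[err,start]
After 11 (send(from=C, to=B, msg='bye')): A:[tick,ping] B:[pong,bye] C:[ack] D:[err,start]

Answer: 1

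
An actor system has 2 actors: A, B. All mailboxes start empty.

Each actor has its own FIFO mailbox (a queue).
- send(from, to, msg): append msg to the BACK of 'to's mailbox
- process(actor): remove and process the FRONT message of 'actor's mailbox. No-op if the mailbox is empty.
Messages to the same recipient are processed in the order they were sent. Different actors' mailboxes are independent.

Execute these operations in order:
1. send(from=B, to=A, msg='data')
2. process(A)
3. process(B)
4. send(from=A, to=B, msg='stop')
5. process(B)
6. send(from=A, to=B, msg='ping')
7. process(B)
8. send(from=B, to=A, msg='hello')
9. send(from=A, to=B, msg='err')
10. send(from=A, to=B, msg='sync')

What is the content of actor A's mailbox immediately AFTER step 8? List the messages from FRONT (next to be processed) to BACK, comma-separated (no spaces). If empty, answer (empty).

After 1 (send(from=B, to=A, msg='data')): A:[data] B:[]
After 2 (process(A)): A:[] B:[]
After 3 (process(B)): A:[] B:[]
After 4 (send(from=A, to=B, msg='stop')): A:[] B:[stop]
After 5 (process(B)): A:[] B:[]
After 6 (send(from=A, to=B, msg='ping')): A:[] B:[ping]
After 7 (process(B)): A:[] B:[]
After 8 (send(from=B, to=A, msg='hello')): A:[hello] B:[]

hello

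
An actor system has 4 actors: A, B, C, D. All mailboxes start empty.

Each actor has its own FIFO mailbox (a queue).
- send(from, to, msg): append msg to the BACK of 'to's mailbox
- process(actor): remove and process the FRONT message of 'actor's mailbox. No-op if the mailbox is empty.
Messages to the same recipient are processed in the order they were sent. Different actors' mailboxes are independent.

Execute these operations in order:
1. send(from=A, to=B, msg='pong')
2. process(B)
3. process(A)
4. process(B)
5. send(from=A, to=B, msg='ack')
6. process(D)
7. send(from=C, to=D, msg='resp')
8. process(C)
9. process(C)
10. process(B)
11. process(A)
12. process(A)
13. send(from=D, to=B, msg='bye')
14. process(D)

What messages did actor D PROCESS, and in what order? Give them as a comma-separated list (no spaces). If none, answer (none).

After 1 (send(from=A, to=B, msg='pong')): A:[] B:[pong] C:[] D:[]
After 2 (process(B)): A:[] B:[] C:[] D:[]
After 3 (process(A)): A:[] B:[] C:[] D:[]
After 4 (process(B)): A:[] B:[] C:[] D:[]
After 5 (send(from=A, to=B, msg='ack')): A:[] B:[ack] C:[] D:[]
After 6 (process(D)): A:[] B:[ack] C:[] D:[]
After 7 (send(from=C, to=D, msg='resp')): A:[] B:[ack] C:[] D:[resp]
After 8 (process(C)): A:[] B:[ack] C:[] D:[resp]
After 9 (process(C)): A:[] B:[ack] C:[] D:[resp]
After 10 (process(B)): A:[] B:[] C:[] D:[resp]
After 11 (process(A)): A:[] B:[] C:[] D:[resp]
After 12 (process(A)): A:[] B:[] C:[] D:[resp]
After 13 (send(from=D, to=B, msg='bye')): A:[] B:[bye] C:[] D:[resp]
After 14 (process(D)): A:[] B:[bye] C:[] D:[]

Answer: resp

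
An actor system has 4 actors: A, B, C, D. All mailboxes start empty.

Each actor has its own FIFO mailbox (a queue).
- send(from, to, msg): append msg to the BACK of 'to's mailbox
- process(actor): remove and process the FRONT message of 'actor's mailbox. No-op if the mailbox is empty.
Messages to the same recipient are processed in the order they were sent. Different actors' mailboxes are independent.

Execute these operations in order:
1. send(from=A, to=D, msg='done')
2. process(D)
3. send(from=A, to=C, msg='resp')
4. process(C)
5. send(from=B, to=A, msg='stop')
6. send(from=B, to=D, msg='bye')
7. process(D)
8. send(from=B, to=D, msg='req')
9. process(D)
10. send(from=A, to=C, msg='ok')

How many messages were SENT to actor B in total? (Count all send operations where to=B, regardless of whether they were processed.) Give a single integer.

After 1 (send(from=A, to=D, msg='done')): A:[] B:[] C:[] D:[done]
After 2 (process(D)): A:[] B:[] C:[] D:[]
After 3 (send(from=A, to=C, msg='resp')): A:[] B:[] C:[resp] D:[]
After 4 (process(C)): A:[] B:[] C:[] D:[]
After 5 (send(from=B, to=A, msg='stop')): A:[stop] B:[] C:[] D:[]
After 6 (send(from=B, to=D, msg='bye')): A:[stop] B:[] C:[] D:[bye]
After 7 (process(D)): A:[stop] B:[] C:[] D:[]
After 8 (send(from=B, to=D, msg='req')): A:[stop] B:[] C:[] D:[req]
After 9 (process(D)): A:[stop] B:[] C:[] D:[]
After 10 (send(from=A, to=C, msg='ok')): A:[stop] B:[] C:[ok] D:[]

Answer: 0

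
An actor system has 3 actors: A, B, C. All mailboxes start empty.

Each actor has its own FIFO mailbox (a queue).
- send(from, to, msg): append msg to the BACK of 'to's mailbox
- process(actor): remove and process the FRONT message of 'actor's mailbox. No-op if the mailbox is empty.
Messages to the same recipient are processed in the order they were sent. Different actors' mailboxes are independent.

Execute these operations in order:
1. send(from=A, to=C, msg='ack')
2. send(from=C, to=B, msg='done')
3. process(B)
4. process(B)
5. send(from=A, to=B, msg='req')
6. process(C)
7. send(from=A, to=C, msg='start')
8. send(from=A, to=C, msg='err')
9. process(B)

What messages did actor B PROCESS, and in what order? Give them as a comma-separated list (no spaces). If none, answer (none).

Answer: done,req

Derivation:
After 1 (send(from=A, to=C, msg='ack')): A:[] B:[] C:[ack]
After 2 (send(from=C, to=B, msg='done')): A:[] B:[done] C:[ack]
After 3 (process(B)): A:[] B:[] C:[ack]
After 4 (process(B)): A:[] B:[] C:[ack]
After 5 (send(from=A, to=B, msg='req')): A:[] B:[req] C:[ack]
After 6 (process(C)): A:[] B:[req] C:[]
After 7 (send(from=A, to=C, msg='start')): A:[] B:[req] C:[start]
After 8 (send(from=A, to=C, msg='err')): A:[] B:[req] C:[start,err]
After 9 (process(B)): A:[] B:[] C:[start,err]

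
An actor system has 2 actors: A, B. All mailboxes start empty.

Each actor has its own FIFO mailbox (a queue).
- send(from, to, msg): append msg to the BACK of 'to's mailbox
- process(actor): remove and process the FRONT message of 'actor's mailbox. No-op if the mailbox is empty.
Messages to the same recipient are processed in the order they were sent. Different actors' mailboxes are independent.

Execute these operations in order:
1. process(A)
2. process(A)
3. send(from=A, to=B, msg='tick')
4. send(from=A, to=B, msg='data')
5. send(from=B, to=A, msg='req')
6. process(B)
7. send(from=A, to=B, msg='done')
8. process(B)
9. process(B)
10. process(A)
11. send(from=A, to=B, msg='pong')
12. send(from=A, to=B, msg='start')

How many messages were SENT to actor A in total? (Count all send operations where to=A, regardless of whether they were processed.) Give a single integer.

After 1 (process(A)): A:[] B:[]
After 2 (process(A)): A:[] B:[]
After 3 (send(from=A, to=B, msg='tick')): A:[] B:[tick]
After 4 (send(from=A, to=B, msg='data')): A:[] B:[tick,data]
After 5 (send(from=B, to=A, msg='req')): A:[req] B:[tick,data]
After 6 (process(B)): A:[req] B:[data]
After 7 (send(from=A, to=B, msg='done')): A:[req] B:[data,done]
After 8 (process(B)): A:[req] B:[done]
After 9 (process(B)): A:[req] B:[]
After 10 (process(A)): A:[] B:[]
After 11 (send(from=A, to=B, msg='pong')): A:[] B:[pong]
After 12 (send(from=A, to=B, msg='start')): A:[] B:[pong,start]

Answer: 1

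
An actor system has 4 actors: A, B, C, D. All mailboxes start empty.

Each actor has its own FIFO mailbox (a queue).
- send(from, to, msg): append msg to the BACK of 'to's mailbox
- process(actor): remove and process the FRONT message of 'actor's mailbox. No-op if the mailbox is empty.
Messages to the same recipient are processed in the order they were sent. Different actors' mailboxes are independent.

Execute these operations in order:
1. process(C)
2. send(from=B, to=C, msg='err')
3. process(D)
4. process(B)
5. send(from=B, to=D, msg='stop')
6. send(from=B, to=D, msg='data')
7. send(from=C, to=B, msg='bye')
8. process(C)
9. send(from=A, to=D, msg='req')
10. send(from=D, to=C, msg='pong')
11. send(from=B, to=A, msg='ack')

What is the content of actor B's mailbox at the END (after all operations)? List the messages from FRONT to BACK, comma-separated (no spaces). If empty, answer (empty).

Answer: bye

Derivation:
After 1 (process(C)): A:[] B:[] C:[] D:[]
After 2 (send(from=B, to=C, msg='err')): A:[] B:[] C:[err] D:[]
After 3 (process(D)): A:[] B:[] C:[err] D:[]
After 4 (process(B)): A:[] B:[] C:[err] D:[]
After 5 (send(from=B, to=D, msg='stop')): A:[] B:[] C:[err] D:[stop]
After 6 (send(from=B, to=D, msg='data')): A:[] B:[] C:[err] D:[stop,data]
After 7 (send(from=C, to=B, msg='bye')): A:[] B:[bye] C:[err] D:[stop,data]
After 8 (process(C)): A:[] B:[bye] C:[] D:[stop,data]
After 9 (send(from=A, to=D, msg='req')): A:[] B:[bye] C:[] D:[stop,data,req]
After 10 (send(from=D, to=C, msg='pong')): A:[] B:[bye] C:[pong] D:[stop,data,req]
After 11 (send(from=B, to=A, msg='ack')): A:[ack] B:[bye] C:[pong] D:[stop,data,req]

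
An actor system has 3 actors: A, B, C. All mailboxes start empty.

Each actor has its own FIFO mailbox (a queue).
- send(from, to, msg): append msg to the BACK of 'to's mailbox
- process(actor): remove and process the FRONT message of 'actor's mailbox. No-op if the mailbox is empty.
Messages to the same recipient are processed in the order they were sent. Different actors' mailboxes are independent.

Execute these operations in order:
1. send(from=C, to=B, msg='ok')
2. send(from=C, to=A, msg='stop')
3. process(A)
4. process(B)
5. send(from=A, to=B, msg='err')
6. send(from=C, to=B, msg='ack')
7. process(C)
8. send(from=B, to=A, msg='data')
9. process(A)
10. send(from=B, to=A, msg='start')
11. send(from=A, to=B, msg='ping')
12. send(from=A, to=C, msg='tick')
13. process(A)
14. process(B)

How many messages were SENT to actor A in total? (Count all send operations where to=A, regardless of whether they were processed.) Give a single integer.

After 1 (send(from=C, to=B, msg='ok')): A:[] B:[ok] C:[]
After 2 (send(from=C, to=A, msg='stop')): A:[stop] B:[ok] C:[]
After 3 (process(A)): A:[] B:[ok] C:[]
After 4 (process(B)): A:[] B:[] C:[]
After 5 (send(from=A, to=B, msg='err')): A:[] B:[err] C:[]
After 6 (send(from=C, to=B, msg='ack')): A:[] B:[err,ack] C:[]
After 7 (process(C)): A:[] B:[err,ack] C:[]
After 8 (send(from=B, to=A, msg='data')): A:[data] B:[err,ack] C:[]
After 9 (process(A)): A:[] B:[err,ack] C:[]
After 10 (send(from=B, to=A, msg='start')): A:[start] B:[err,ack] C:[]
After 11 (send(from=A, to=B, msg='ping')): A:[start] B:[err,ack,ping] C:[]
After 12 (send(from=A, to=C, msg='tick')): A:[start] B:[err,ack,ping] C:[tick]
After 13 (process(A)): A:[] B:[err,ack,ping] C:[tick]
After 14 (process(B)): A:[] B:[ack,ping] C:[tick]

Answer: 3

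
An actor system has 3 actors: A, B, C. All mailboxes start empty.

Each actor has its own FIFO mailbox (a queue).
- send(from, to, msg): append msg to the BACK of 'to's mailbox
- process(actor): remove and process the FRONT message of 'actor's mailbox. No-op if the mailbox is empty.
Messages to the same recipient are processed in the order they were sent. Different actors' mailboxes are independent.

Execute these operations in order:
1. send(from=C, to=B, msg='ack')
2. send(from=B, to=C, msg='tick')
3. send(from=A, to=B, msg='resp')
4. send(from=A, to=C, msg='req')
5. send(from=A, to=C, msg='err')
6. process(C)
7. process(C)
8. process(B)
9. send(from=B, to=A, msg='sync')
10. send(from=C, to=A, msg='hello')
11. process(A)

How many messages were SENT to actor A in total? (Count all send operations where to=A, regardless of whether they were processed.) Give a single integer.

After 1 (send(from=C, to=B, msg='ack')): A:[] B:[ack] C:[]
After 2 (send(from=B, to=C, msg='tick')): A:[] B:[ack] C:[tick]
After 3 (send(from=A, to=B, msg='resp')): A:[] B:[ack,resp] C:[tick]
After 4 (send(from=A, to=C, msg='req')): A:[] B:[ack,resp] C:[tick,req]
After 5 (send(from=A, to=C, msg='err')): A:[] B:[ack,resp] C:[tick,req,err]
After 6 (process(C)): A:[] B:[ack,resp] C:[req,err]
After 7 (process(C)): A:[] B:[ack,resp] C:[err]
After 8 (process(B)): A:[] B:[resp] C:[err]
After 9 (send(from=B, to=A, msg='sync')): A:[sync] B:[resp] C:[err]
After 10 (send(from=C, to=A, msg='hello')): A:[sync,hello] B:[resp] C:[err]
After 11 (process(A)): A:[hello] B:[resp] C:[err]

Answer: 2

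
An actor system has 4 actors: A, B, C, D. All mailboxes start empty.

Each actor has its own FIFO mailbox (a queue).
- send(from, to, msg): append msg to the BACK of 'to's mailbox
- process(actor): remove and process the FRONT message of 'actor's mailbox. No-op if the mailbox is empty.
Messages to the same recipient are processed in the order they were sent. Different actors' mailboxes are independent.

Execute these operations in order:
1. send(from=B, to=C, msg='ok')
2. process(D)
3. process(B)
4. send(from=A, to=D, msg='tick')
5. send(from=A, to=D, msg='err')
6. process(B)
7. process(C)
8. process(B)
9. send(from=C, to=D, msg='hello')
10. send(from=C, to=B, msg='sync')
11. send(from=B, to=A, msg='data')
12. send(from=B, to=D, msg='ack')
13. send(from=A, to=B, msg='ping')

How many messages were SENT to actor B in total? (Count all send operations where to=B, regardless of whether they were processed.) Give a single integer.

After 1 (send(from=B, to=C, msg='ok')): A:[] B:[] C:[ok] D:[]
After 2 (process(D)): A:[] B:[] C:[ok] D:[]
After 3 (process(B)): A:[] B:[] C:[ok] D:[]
After 4 (send(from=A, to=D, msg='tick')): A:[] B:[] C:[ok] D:[tick]
After 5 (send(from=A, to=D, msg='err')): A:[] B:[] C:[ok] D:[tick,err]
After 6 (process(B)): A:[] B:[] C:[ok] D:[tick,err]
After 7 (process(C)): A:[] B:[] C:[] D:[tick,err]
After 8 (process(B)): A:[] B:[] C:[] D:[tick,err]
After 9 (send(from=C, to=D, msg='hello')): A:[] B:[] C:[] D:[tick,err,hello]
After 10 (send(from=C, to=B, msg='sync')): A:[] B:[sync] C:[] D:[tick,err,hello]
After 11 (send(from=B, to=A, msg='data')): A:[data] B:[sync] C:[] D:[tick,err,hello]
After 12 (send(from=B, to=D, msg='ack')): A:[data] B:[sync] C:[] D:[tick,err,hello,ack]
After 13 (send(from=A, to=B, msg='ping')): A:[data] B:[sync,ping] C:[] D:[tick,err,hello,ack]

Answer: 2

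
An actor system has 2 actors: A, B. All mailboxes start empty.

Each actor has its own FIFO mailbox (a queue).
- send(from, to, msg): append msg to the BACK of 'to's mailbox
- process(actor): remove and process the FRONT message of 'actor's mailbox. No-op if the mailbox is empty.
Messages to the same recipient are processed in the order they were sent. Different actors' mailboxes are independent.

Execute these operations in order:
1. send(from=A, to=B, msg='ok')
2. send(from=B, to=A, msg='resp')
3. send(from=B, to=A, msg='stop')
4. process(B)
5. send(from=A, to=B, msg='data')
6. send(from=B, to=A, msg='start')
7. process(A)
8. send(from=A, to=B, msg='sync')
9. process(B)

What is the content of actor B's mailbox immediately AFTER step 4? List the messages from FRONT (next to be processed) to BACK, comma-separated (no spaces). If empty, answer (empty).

After 1 (send(from=A, to=B, msg='ok')): A:[] B:[ok]
After 2 (send(from=B, to=A, msg='resp')): A:[resp] B:[ok]
After 3 (send(from=B, to=A, msg='stop')): A:[resp,stop] B:[ok]
After 4 (process(B)): A:[resp,stop] B:[]

(empty)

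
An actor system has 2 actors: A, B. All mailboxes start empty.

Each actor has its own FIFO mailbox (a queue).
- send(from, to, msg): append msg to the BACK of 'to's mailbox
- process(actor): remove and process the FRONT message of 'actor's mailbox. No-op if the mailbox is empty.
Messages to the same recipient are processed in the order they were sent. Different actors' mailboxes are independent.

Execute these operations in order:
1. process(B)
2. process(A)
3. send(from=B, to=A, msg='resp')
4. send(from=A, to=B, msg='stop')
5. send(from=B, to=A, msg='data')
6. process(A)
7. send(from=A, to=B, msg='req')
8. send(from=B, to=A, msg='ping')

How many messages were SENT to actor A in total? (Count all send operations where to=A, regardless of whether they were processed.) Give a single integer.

Answer: 3

Derivation:
After 1 (process(B)): A:[] B:[]
After 2 (process(A)): A:[] B:[]
After 3 (send(from=B, to=A, msg='resp')): A:[resp] B:[]
After 4 (send(from=A, to=B, msg='stop')): A:[resp] B:[stop]
After 5 (send(from=B, to=A, msg='data')): A:[resp,data] B:[stop]
After 6 (process(A)): A:[data] B:[stop]
After 7 (send(from=A, to=B, msg='req')): A:[data] B:[stop,req]
After 8 (send(from=B, to=A, msg='ping')): A:[data,ping] B:[stop,req]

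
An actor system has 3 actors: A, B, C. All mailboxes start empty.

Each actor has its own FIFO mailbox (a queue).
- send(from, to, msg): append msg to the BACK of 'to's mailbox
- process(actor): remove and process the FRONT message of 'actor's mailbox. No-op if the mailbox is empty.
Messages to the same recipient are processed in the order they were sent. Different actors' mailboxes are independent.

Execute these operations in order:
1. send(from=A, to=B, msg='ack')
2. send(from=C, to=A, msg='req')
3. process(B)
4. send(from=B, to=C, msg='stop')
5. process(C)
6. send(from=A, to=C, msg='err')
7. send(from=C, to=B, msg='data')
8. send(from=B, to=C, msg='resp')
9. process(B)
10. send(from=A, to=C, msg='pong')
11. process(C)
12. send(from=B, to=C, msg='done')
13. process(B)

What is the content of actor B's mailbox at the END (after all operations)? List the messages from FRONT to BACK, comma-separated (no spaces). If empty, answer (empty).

Answer: (empty)

Derivation:
After 1 (send(from=A, to=B, msg='ack')): A:[] B:[ack] C:[]
After 2 (send(from=C, to=A, msg='req')): A:[req] B:[ack] C:[]
After 3 (process(B)): A:[req] B:[] C:[]
After 4 (send(from=B, to=C, msg='stop')): A:[req] B:[] C:[stop]
After 5 (process(C)): A:[req] B:[] C:[]
After 6 (send(from=A, to=C, msg='err')): A:[req] B:[] C:[err]
After 7 (send(from=C, to=B, msg='data')): A:[req] B:[data] C:[err]
After 8 (send(from=B, to=C, msg='resp')): A:[req] B:[data] C:[err,resp]
After 9 (process(B)): A:[req] B:[] C:[err,resp]
After 10 (send(from=A, to=C, msg='pong')): A:[req] B:[] C:[err,resp,pong]
After 11 (process(C)): A:[req] B:[] C:[resp,pong]
After 12 (send(from=B, to=C, msg='done')): A:[req] B:[] C:[resp,pong,done]
After 13 (process(B)): A:[req] B:[] C:[resp,pong,done]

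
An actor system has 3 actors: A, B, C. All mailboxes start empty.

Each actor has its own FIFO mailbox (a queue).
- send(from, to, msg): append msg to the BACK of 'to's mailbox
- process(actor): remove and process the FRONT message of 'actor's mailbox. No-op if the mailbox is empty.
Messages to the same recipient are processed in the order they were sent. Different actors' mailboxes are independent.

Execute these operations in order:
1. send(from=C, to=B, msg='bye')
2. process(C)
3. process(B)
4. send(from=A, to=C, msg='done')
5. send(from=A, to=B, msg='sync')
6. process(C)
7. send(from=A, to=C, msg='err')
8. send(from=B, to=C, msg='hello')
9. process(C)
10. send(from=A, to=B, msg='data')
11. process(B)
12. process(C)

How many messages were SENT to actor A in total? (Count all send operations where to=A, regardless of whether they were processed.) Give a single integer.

After 1 (send(from=C, to=B, msg='bye')): A:[] B:[bye] C:[]
After 2 (process(C)): A:[] B:[bye] C:[]
After 3 (process(B)): A:[] B:[] C:[]
After 4 (send(from=A, to=C, msg='done')): A:[] B:[] C:[done]
After 5 (send(from=A, to=B, msg='sync')): A:[] B:[sync] C:[done]
After 6 (process(C)): A:[] B:[sync] C:[]
After 7 (send(from=A, to=C, msg='err')): A:[] B:[sync] C:[err]
After 8 (send(from=B, to=C, msg='hello')): A:[] B:[sync] C:[err,hello]
After 9 (process(C)): A:[] B:[sync] C:[hello]
After 10 (send(from=A, to=B, msg='data')): A:[] B:[sync,data] C:[hello]
After 11 (process(B)): A:[] B:[data] C:[hello]
After 12 (process(C)): A:[] B:[data] C:[]

Answer: 0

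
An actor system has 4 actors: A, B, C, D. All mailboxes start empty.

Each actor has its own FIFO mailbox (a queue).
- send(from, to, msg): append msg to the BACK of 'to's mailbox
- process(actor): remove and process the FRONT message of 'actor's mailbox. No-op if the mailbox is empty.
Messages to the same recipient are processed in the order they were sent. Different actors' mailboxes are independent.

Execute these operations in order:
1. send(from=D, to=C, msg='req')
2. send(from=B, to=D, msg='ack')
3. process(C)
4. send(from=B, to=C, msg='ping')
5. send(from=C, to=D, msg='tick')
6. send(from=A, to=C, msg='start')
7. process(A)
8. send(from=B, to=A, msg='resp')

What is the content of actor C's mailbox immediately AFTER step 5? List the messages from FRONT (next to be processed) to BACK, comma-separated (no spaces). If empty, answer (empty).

After 1 (send(from=D, to=C, msg='req')): A:[] B:[] C:[req] D:[]
After 2 (send(from=B, to=D, msg='ack')): A:[] B:[] C:[req] D:[ack]
After 3 (process(C)): A:[] B:[] C:[] D:[ack]
After 4 (send(from=B, to=C, msg='ping')): A:[] B:[] C:[ping] D:[ack]
After 5 (send(from=C, to=D, msg='tick')): A:[] B:[] C:[ping] D:[ack,tick]

ping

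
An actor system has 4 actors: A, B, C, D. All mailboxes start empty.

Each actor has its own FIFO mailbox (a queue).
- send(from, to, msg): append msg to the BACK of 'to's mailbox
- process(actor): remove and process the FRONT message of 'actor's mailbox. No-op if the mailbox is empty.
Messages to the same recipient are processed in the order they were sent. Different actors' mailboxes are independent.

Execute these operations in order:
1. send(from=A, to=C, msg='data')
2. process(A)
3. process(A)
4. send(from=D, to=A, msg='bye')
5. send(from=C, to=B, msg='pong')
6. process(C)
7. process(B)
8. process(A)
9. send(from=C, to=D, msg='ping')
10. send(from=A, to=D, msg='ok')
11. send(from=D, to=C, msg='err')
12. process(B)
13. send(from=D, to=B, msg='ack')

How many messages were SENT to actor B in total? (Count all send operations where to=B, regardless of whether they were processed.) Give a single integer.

After 1 (send(from=A, to=C, msg='data')): A:[] B:[] C:[data] D:[]
After 2 (process(A)): A:[] B:[] C:[data] D:[]
After 3 (process(A)): A:[] B:[] C:[data] D:[]
After 4 (send(from=D, to=A, msg='bye')): A:[bye] B:[] C:[data] D:[]
After 5 (send(from=C, to=B, msg='pong')): A:[bye] B:[pong] C:[data] D:[]
After 6 (process(C)): A:[bye] B:[pong] C:[] D:[]
After 7 (process(B)): A:[bye] B:[] C:[] D:[]
After 8 (process(A)): A:[] B:[] C:[] D:[]
After 9 (send(from=C, to=D, msg='ping')): A:[] B:[] C:[] D:[ping]
After 10 (send(from=A, to=D, msg='ok')): A:[] B:[] C:[] D:[ping,ok]
After 11 (send(from=D, to=C, msg='err')): A:[] B:[] C:[err] D:[ping,ok]
After 12 (process(B)): A:[] B:[] C:[err] D:[ping,ok]
After 13 (send(from=D, to=B, msg='ack')): A:[] B:[ack] C:[err] D:[ping,ok]

Answer: 2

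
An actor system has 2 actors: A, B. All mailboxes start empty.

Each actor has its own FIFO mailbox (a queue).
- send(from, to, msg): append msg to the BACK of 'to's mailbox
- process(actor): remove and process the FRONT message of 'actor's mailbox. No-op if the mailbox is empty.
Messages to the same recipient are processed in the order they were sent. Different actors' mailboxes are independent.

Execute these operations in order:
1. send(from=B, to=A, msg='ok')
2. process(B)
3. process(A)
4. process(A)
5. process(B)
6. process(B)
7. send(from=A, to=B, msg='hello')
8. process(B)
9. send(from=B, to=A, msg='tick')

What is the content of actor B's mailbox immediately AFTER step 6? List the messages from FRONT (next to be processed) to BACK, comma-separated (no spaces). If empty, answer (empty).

After 1 (send(from=B, to=A, msg='ok')): A:[ok] B:[]
After 2 (process(B)): A:[ok] B:[]
After 3 (process(A)): A:[] B:[]
After 4 (process(A)): A:[] B:[]
After 5 (process(B)): A:[] B:[]
After 6 (process(B)): A:[] B:[]

(empty)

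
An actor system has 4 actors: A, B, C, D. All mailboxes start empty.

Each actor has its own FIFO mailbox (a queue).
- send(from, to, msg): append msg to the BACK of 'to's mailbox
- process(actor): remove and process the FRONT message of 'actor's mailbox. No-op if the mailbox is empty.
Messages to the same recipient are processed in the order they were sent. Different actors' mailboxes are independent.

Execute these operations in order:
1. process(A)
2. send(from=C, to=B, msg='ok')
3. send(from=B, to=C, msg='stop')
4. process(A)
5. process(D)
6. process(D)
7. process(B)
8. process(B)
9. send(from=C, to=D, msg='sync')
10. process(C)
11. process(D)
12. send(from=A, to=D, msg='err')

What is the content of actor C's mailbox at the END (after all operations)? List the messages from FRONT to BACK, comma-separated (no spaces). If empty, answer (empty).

Answer: (empty)

Derivation:
After 1 (process(A)): A:[] B:[] C:[] D:[]
After 2 (send(from=C, to=B, msg='ok')): A:[] B:[ok] C:[] D:[]
After 3 (send(from=B, to=C, msg='stop')): A:[] B:[ok] C:[stop] D:[]
After 4 (process(A)): A:[] B:[ok] C:[stop] D:[]
After 5 (process(D)): A:[] B:[ok] C:[stop] D:[]
After 6 (process(D)): A:[] B:[ok] C:[stop] D:[]
After 7 (process(B)): A:[] B:[] C:[stop] D:[]
After 8 (process(B)): A:[] B:[] C:[stop] D:[]
After 9 (send(from=C, to=D, msg='sync')): A:[] B:[] C:[stop] D:[sync]
After 10 (process(C)): A:[] B:[] C:[] D:[sync]
After 11 (process(D)): A:[] B:[] C:[] D:[]
After 12 (send(from=A, to=D, msg='err')): A:[] B:[] C:[] D:[err]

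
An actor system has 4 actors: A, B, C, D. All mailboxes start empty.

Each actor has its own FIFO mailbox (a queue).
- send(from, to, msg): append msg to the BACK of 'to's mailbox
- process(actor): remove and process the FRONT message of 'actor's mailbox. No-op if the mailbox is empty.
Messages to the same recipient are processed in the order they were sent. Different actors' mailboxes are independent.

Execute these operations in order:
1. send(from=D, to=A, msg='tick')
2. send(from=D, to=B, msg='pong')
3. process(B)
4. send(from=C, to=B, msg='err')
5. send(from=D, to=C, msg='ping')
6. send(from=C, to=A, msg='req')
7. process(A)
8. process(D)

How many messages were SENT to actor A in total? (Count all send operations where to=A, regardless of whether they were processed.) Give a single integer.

After 1 (send(from=D, to=A, msg='tick')): A:[tick] B:[] C:[] D:[]
After 2 (send(from=D, to=B, msg='pong')): A:[tick] B:[pong] C:[] D:[]
After 3 (process(B)): A:[tick] B:[] C:[] D:[]
After 4 (send(from=C, to=B, msg='err')): A:[tick] B:[err] C:[] D:[]
After 5 (send(from=D, to=C, msg='ping')): A:[tick] B:[err] C:[ping] D:[]
After 6 (send(from=C, to=A, msg='req')): A:[tick,req] B:[err] C:[ping] D:[]
After 7 (process(A)): A:[req] B:[err] C:[ping] D:[]
After 8 (process(D)): A:[req] B:[err] C:[ping] D:[]

Answer: 2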